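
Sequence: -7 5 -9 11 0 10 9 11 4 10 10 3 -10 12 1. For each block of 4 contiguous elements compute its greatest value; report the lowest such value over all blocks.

Each size-4 window and its max:
-7 5 -9 11 → max 11
5 -9 11 0 → max 11
-9 11 0 10 → max 11
11 0 10 9 → max 11
0 10 9 11 → max 11
10 9 11 4 → max 11
9 11 4 10 → max 11
11 4 10 10 → max 11
4 10 10 3 → max 10
10 10 3 -10 → max 10
10 3 -10 12 → max 12
3 -10 12 1 → max 12
Lowest of these is 10.

10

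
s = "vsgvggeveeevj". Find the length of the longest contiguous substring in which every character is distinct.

3

[v] len 1
[v, s] len 2
[v, s, g] len 3
[s, g, v] len 3
[v, g] len 2
[g] len 1
[g, e] len 2
[g, e, v] len 3
[v, e] len 2
[e] len 1
[e] len 1
[e, v] len 2
[e, v, j] len 3
Longest all-distinct length: 3.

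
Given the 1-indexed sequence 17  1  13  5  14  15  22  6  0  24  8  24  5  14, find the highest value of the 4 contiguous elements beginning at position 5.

22

Elements at indices 5..8: 14, 15, 22, 6
max(14, 15, 22, 6) = 22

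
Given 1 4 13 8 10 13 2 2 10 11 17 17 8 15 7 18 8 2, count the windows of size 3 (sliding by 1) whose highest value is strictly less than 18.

(1, 4, 13) → max 13  < 18 ✓
(4, 13, 8) → max 13  < 18 ✓
(13, 8, 10) → max 13  < 18 ✓
(8, 10, 13) → max 13  < 18 ✓
(10, 13, 2) → max 13  < 18 ✓
(13, 2, 2) → max 13  < 18 ✓
(2, 2, 10) → max 10  < 18 ✓
(2, 10, 11) → max 11  < 18 ✓
(10, 11, 17) → max 17  < 18 ✓
(11, 17, 17) → max 17  < 18 ✓
(17, 17, 8) → max 17  < 18 ✓
(17, 8, 15) → max 17  < 18 ✓
(8, 15, 7) → max 15  < 18 ✓
(15, 7, 18) → max 18
(7, 18, 8) → max 18
(18, 8, 2) → max 18
13 windows satisfy the condition.

13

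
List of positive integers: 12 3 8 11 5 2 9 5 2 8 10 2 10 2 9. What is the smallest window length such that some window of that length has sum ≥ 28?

4

Extend right; whenever the sum reaches 28, record the length and shrink from the left:
add 12: running sum 12 < 28
add 3: running sum 15 < 28
add 8: running sum 23 < 28
end 3: [12, 3, 8, 11] sum 34, len 4
end 4: [12, 3, 8, 11, 5] sum 39, len 5
end 5: [3, 8, 11, 5, 2] sum 29, len 5
end 6: [8, 11, 5, 2, 9] sum 35, len 5
end 7: [11, 5, 2, 9, 5] sum 32, len 5
end 8: [11, 5, 2, 9, 5, 2] sum 34, len 6
end 9: [5, 2, 9, 5, 2, 8] sum 31, len 6
end 10: [9, 5, 2, 8, 10] sum 34, len 5
end 11: [9, 5, 2, 8, 10, 2] sum 36, len 6
end 12: [8, 10, 2, 10] sum 30, len 4
end 13: [8, 10, 2, 10, 2] sum 32, len 5
end 14: [10, 2, 10, 2, 9] sum 33, len 5
Shortest qualifying length: 4.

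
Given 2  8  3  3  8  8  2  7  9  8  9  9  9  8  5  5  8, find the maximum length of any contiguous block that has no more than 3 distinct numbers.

[2] 1 distinct, len 1
[2, 8] 2 distinct, len 2
[2, 8, 3] 3 distinct, len 3
[2, 8, 3, 3] 3 distinct, len 4
[2, 8, 3, 3, 8] 3 distinct, len 5
[2, 8, 3, 3, 8, 8] 3 distinct, len 6
[2, 8, 3, 3, 8, 8, 2] 3 distinct, len 7
[8, 8, 2, 7] 3 distinct, len 4
[2, 7, 9] 3 distinct, len 3
[7, 9, 8] 3 distinct, len 3
[7, 9, 8, 9] 3 distinct, len 4
[7, 9, 8, 9, 9] 3 distinct, len 5
[7, 9, 8, 9, 9, 9] 3 distinct, len 6
[7, 9, 8, 9, 9, 9, 8] 3 distinct, len 7
[9, 8, 9, 9, 9, 8, 5] 3 distinct, len 7
[9, 8, 9, 9, 9, 8, 5, 5] 3 distinct, len 8
[9, 8, 9, 9, 9, 8, 5, 5, 8] 3 distinct, len 9
Longest length with ≤3 distinct: 9.

9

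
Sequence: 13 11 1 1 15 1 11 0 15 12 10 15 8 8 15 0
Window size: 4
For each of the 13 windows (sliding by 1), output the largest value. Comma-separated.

[13, 11, 1, 1] → max 13
[11, 1, 1, 15] → max 15
[1, 1, 15, 1] → max 15
[1, 15, 1, 11] → max 15
[15, 1, 11, 0] → max 15
[1, 11, 0, 15] → max 15
[11, 0, 15, 12] → max 15
[0, 15, 12, 10] → max 15
[15, 12, 10, 15] → max 15
[12, 10, 15, 8] → max 15
[10, 15, 8, 8] → max 15
[15, 8, 8, 15] → max 15
[8, 8, 15, 0] → max 15

13, 15, 15, 15, 15, 15, 15, 15, 15, 15, 15, 15, 15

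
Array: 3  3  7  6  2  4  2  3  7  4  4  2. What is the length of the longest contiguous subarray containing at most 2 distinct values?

3

add 3: window [3] (1 distinct), len 1
add 3: window [3, 3] (1 distinct), len 2
add 7: window [3, 3, 7] (2 distinct), len 3
add 6: window [7, 6] (2 distinct), len 2
add 2: window [6, 2] (2 distinct), len 2
add 4: window [2, 4] (2 distinct), len 2
add 2: window [2, 4, 2] (2 distinct), len 3
add 3: window [2, 3] (2 distinct), len 2
add 7: window [3, 7] (2 distinct), len 2
add 4: window [7, 4] (2 distinct), len 2
add 4: window [7, 4, 4] (2 distinct), len 3
add 2: window [4, 4, 2] (2 distinct), len 3
Longest length with ≤2 distinct: 3.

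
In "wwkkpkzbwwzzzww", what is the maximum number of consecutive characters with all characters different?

5

[w] len 1
[w] len 1
[w, k] len 2
[k] len 1
[k, p] len 2
[p, k] len 2
[p, k, z] len 3
[p, k, z, b] len 4
[p, k, z, b, w] len 5
[w] len 1
[w, z] len 2
[z] len 1
[z] len 1
[z, w] len 2
[w] len 1
Longest all-distinct length: 5.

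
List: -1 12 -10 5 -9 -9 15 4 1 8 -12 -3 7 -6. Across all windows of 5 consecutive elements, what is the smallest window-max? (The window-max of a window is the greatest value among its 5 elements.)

(-1, 12, -10, 5, -9) → max 12
(12, -10, 5, -9, -9) → max 12
(-10, 5, -9, -9, 15) → max 15
(5, -9, -9, 15, 4) → max 15
(-9, -9, 15, 4, 1) → max 15
(-9, 15, 4, 1, 8) → max 15
(15, 4, 1, 8, -12) → max 15
(4, 1, 8, -12, -3) → max 8
(1, 8, -12, -3, 7) → max 8
(8, -12, -3, 7, -6) → max 8
Smallest of these is 8.

8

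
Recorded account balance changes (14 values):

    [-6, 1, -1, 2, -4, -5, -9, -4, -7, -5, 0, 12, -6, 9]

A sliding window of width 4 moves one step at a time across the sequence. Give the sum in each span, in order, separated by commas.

-6 1 -1 2 → sum -4
1 -1 2 -4 → sum -2
-1 2 -4 -5 → sum -8
2 -4 -5 -9 → sum -16
-4 -5 -9 -4 → sum -22
-5 -9 -4 -7 → sum -25
-9 -4 -7 -5 → sum -25
-4 -7 -5 0 → sum -16
-7 -5 0 12 → sum 0
-5 0 12 -6 → sum 1
0 12 -6 9 → sum 15

-4, -2, -8, -16, -22, -25, -25, -16, 0, 1, 15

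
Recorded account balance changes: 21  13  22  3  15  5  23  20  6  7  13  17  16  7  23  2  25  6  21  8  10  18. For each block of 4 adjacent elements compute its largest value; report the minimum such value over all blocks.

17

Window maxs for each of the 19 positions:
[21, 13, 22, 3] → max 22
[13, 22, 3, 15] → max 22
[22, 3, 15, 5] → max 22
[3, 15, 5, 23] → max 23
[15, 5, 23, 20] → max 23
[5, 23, 20, 6] → max 23
[23, 20, 6, 7] → max 23
[20, 6, 7, 13] → max 20
[6, 7, 13, 17] → max 17
[7, 13, 17, 16] → max 17
[13, 17, 16, 7] → max 17
[17, 16, 7, 23] → max 23
[16, 7, 23, 2] → max 23
[7, 23, 2, 25] → max 25
[23, 2, 25, 6] → max 25
[2, 25, 6, 21] → max 25
[25, 6, 21, 8] → max 25
[6, 21, 8, 10] → max 21
[21, 8, 10, 18] → max 21
Minimum of these is 17.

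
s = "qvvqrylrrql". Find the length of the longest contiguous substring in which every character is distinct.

5

[q] len 1
[q, v] len 2
[v] len 1
[v, q] len 2
[v, q, r] len 3
[v, q, r, y] len 4
[v, q, r, y, l] len 5
[y, l, r] len 3
[r] len 1
[r, q] len 2
[r, q, l] len 3
Longest all-distinct length: 5.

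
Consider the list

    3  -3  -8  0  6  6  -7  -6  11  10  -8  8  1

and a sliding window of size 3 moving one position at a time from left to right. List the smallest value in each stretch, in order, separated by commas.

Sliding a size-3 window across the 13 values:
3 -3 -8 → min -8
-3 -8 0 → min -8
-8 0 6 → min -8
0 6 6 → min 0
6 6 -7 → min -7
6 -7 -6 → min -7
-7 -6 11 → min -7
-6 11 10 → min -6
11 10 -8 → min -8
10 -8 8 → min -8
-8 8 1 → min -8

-8, -8, -8, 0, -7, -7, -7, -6, -8, -8, -8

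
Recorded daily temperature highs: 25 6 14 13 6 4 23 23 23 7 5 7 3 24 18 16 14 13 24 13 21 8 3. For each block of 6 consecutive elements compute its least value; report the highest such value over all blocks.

Each size-6 window and its min:
[25, 6, 14, 13, 6, 4] → min 4
[6, 14, 13, 6, 4, 23] → min 4
[14, 13, 6, 4, 23, 23] → min 4
[13, 6, 4, 23, 23, 23] → min 4
[6, 4, 23, 23, 23, 7] → min 4
[4, 23, 23, 23, 7, 5] → min 4
[23, 23, 23, 7, 5, 7] → min 5
[23, 23, 7, 5, 7, 3] → min 3
[23, 7, 5, 7, 3, 24] → min 3
[7, 5, 7, 3, 24, 18] → min 3
[5, 7, 3, 24, 18, 16] → min 3
[7, 3, 24, 18, 16, 14] → min 3
[3, 24, 18, 16, 14, 13] → min 3
[24, 18, 16, 14, 13, 24] → min 13
[18, 16, 14, 13, 24, 13] → min 13
[16, 14, 13, 24, 13, 21] → min 13
[14, 13, 24, 13, 21, 8] → min 8
[13, 24, 13, 21, 8, 3] → min 3
Highest of these is 13.

13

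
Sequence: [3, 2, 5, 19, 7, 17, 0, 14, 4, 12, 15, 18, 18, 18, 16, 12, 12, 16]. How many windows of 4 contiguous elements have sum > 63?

3

3 2 5 19 → sum 29
2 5 19 7 → sum 33
5 19 7 17 → sum 48
19 7 17 0 → sum 43
7 17 0 14 → sum 38
17 0 14 4 → sum 35
0 14 4 12 → sum 30
14 4 12 15 → sum 45
4 12 15 18 → sum 49
12 15 18 18 → sum 63
15 18 18 18 → sum 69  > 63 ✓
18 18 18 16 → sum 70  > 63 ✓
18 18 16 12 → sum 64  > 63 ✓
18 16 12 12 → sum 58
16 12 12 16 → sum 56
3 windows satisfy the condition.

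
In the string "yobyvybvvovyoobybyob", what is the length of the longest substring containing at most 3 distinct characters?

Extend right; when distinct count exceeds 3, shrink from the left:
[y] 1 distinct, len 1
[y, o] 2 distinct, len 2
[y, o, b] 3 distinct, len 3
[y, o, b, y] 3 distinct, len 4
[b, y, v] 3 distinct, len 3
[b, y, v, y] 3 distinct, len 4
[b, y, v, y, b] 3 distinct, len 5
[b, y, v, y, b, v] 3 distinct, len 6
[b, y, v, y, b, v, v] 3 distinct, len 7
[b, v, v, o] 3 distinct, len 4
[b, v, v, o, v] 3 distinct, len 5
[v, v, o, v, y] 3 distinct, len 5
[v, v, o, v, y, o] 3 distinct, len 6
[v, v, o, v, y, o, o] 3 distinct, len 7
[y, o, o, b] 3 distinct, len 4
[y, o, o, b, y] 3 distinct, len 5
[y, o, o, b, y, b] 3 distinct, len 6
[y, o, o, b, y, b, y] 3 distinct, len 7
[y, o, o, b, y, b, y, o] 3 distinct, len 8
[y, o, o, b, y, b, y, o, b] 3 distinct, len 9
Longest length with ≤3 distinct: 9.

9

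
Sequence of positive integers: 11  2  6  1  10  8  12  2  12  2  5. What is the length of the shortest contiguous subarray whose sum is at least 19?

2

add 11: running sum 11 < 19
add 2: running sum 13 < 19
end 2: [11, 2, 6] sum 19, len 3
end 3: [11, 2, 6, 1] sum 20, len 4
end 4: [2, 6, 1, 10] sum 19, len 4
end 5: [1, 10, 8] sum 19, len 3
end 6: [8, 12] sum 20, len 2
end 7: [8, 12, 2] sum 22, len 3
end 8: [12, 2, 12] sum 26, len 3
end 9: [12, 2, 12, 2] sum 28, len 4
end 10: [12, 2, 5] sum 19, len 3
Shortest qualifying length: 2.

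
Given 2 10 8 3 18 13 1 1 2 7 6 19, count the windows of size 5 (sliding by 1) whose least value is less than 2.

(2, 10, 8, 3, 18) → min 2
(10, 8, 3, 18, 13) → min 3
(8, 3, 18, 13, 1) → min 1  < 2 ✓
(3, 18, 13, 1, 1) → min 1  < 2 ✓
(18, 13, 1, 1, 2) → min 1  < 2 ✓
(13, 1, 1, 2, 7) → min 1  < 2 ✓
(1, 1, 2, 7, 6) → min 1  < 2 ✓
(1, 2, 7, 6, 19) → min 1  < 2 ✓
6 windows satisfy the condition.

6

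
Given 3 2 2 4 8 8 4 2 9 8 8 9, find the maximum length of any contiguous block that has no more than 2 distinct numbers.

Extend right; when distinct count exceeds 2, shrink from the left:
add 3: window [3] (1 distinct), len 1
add 2: window [3, 2] (2 distinct), len 2
add 2: window [3, 2, 2] (2 distinct), len 3
add 4: window [2, 2, 4] (2 distinct), len 3
add 8: window [4, 8] (2 distinct), len 2
add 8: window [4, 8, 8] (2 distinct), len 3
add 4: window [4, 8, 8, 4] (2 distinct), len 4
add 2: window [4, 2] (2 distinct), len 2
add 9: window [2, 9] (2 distinct), len 2
add 8: window [9, 8] (2 distinct), len 2
add 8: window [9, 8, 8] (2 distinct), len 3
add 9: window [9, 8, 8, 9] (2 distinct), len 4
Longest length with ≤2 distinct: 4.

4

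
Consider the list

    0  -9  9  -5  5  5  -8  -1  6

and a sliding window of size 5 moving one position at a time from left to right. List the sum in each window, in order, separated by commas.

0, 5, 6, -4, 7

0 -9 9 -5 5 → sum 0
-9 9 -5 5 5 → sum 5
9 -5 5 5 -8 → sum 6
-5 5 5 -8 -1 → sum -4
5 5 -8 -1 6 → sum 7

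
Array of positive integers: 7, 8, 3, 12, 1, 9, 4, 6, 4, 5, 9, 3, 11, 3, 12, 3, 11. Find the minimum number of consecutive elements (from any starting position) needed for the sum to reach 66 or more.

10

Extend right; whenever the sum reaches 66, record the length and shrink from the left:
add 7: running sum 7 < 66
add 8: running sum 15 < 66
add 3: running sum 18 < 66
add 12: running sum 30 < 66
add 1: running sum 31 < 66
add 9: running sum 40 < 66
add 4: running sum 44 < 66
add 6: running sum 50 < 66
add 4: running sum 54 < 66
add 5: running sum 59 < 66
add 9: shortest ending here [7, 8, 3, 12, 1, 9, 4, 6, 4, 5, 9] sum 68, len 11
add 3: shortest ending here [7, 8, 3, 12, 1, 9, 4, 6, 4, 5, 9, 3] sum 71, len 12
add 11: shortest ending here [3, 12, 1, 9, 4, 6, 4, 5, 9, 3, 11] sum 67, len 11
add 3: shortest ending here [12, 1, 9, 4, 6, 4, 5, 9, 3, 11, 3] sum 67, len 11
add 12: shortest ending here [9, 4, 6, 4, 5, 9, 3, 11, 3, 12] sum 66, len 10
add 3: shortest ending here [9, 4, 6, 4, 5, 9, 3, 11, 3, 12, 3] sum 69, len 11
add 11: shortest ending here [6, 4, 5, 9, 3, 11, 3, 12, 3, 11] sum 67, len 10
Shortest qualifying length: 10.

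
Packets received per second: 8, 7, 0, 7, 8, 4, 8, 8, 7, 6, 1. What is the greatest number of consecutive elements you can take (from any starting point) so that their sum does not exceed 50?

Extend to the right; shrink from the left whenever the sum exceeds 50:
→ 8: sum 8, len 1
→ 7: sum 15, len 2
→ 0: sum 15, len 3
→ 7: sum 22, len 4
→ 8: sum 30, len 5
→ 4: sum 34, len 6
→ 8: sum 42, len 7
→ 8: sum 50, len 8
→ 7 (dropped 8): sum 49, len 8
→ 6 (dropped 7): sum 48, len 8
→ 1: sum 49, len 9
Longest length seen: 9.

9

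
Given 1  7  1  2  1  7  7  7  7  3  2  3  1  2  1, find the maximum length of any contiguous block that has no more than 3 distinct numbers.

add 1: window [1] (1 distinct), len 1
add 7: window [1, 7] (2 distinct), len 2
add 1: window [1, 7, 1] (2 distinct), len 3
add 2: window [1, 7, 1, 2] (3 distinct), len 4
add 1: window [1, 7, 1, 2, 1] (3 distinct), len 5
add 7: window [1, 7, 1, 2, 1, 7] (3 distinct), len 6
add 7: window [1, 7, 1, 2, 1, 7, 7] (3 distinct), len 7
add 7: window [1, 7, 1, 2, 1, 7, 7, 7] (3 distinct), len 8
add 7: window [1, 7, 1, 2, 1, 7, 7, 7, 7] (3 distinct), len 9
add 3: window [1, 7, 7, 7, 7, 3] (3 distinct), len 6
add 2: window [7, 7, 7, 7, 3, 2] (3 distinct), len 6
add 3: window [7, 7, 7, 7, 3, 2, 3] (3 distinct), len 7
add 1: window [3, 2, 3, 1] (3 distinct), len 4
add 2: window [3, 2, 3, 1, 2] (3 distinct), len 5
add 1: window [3, 2, 3, 1, 2, 1] (3 distinct), len 6
Longest length with ≤3 distinct: 9.

9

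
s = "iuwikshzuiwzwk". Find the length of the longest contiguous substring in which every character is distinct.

7

add i: [i] len 1
add u: [i, u] len 2
add w: [i, u, w] len 3
add i (repeat i, move left end past it): [u, w, i] len 3
add k: [u, w, i, k] len 4
add s: [u, w, i, k, s] len 5
add h: [u, w, i, k, s, h] len 6
add z: [u, w, i, k, s, h, z] len 7
add u (repeat u, move left end past it): [w, i, k, s, h, z, u] len 7
add i (repeat i, move left end past it): [k, s, h, z, u, i] len 6
add w: [k, s, h, z, u, i, w] len 7
add z (repeat z, move left end past it): [u, i, w, z] len 4
add w (repeat w, move left end past it): [z, w] len 2
add k: [z, w, k] len 3
Longest all-distinct length: 7.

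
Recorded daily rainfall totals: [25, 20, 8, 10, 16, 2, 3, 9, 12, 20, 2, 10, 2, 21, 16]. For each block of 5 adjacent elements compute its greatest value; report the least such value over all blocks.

[25, 20, 8, 10, 16] → max 25
[20, 8, 10, 16, 2] → max 20
[8, 10, 16, 2, 3] → max 16
[10, 16, 2, 3, 9] → max 16
[16, 2, 3, 9, 12] → max 16
[2, 3, 9, 12, 20] → max 20
[3, 9, 12, 20, 2] → max 20
[9, 12, 20, 2, 10] → max 20
[12, 20, 2, 10, 2] → max 20
[20, 2, 10, 2, 21] → max 21
[2, 10, 2, 21, 16] → max 21
Least of these is 16.

16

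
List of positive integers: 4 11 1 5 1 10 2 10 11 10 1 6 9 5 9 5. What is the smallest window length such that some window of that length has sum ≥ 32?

add 4: running sum 4 < 32
add 11: running sum 15 < 32
add 1: running sum 16 < 32
add 5: running sum 21 < 32
add 1: running sum 22 < 32
end 5: [4, 11, 1, 5, 1, 10] sum 32, len 6
end 6: [4, 11, 1, 5, 1, 10, 2] sum 34, len 7
end 7: [11, 1, 5, 1, 10, 2, 10] sum 40, len 7
end 8: [10, 2, 10, 11] sum 33, len 4
end 9: [2, 10, 11, 10] sum 33, len 4
end 10: [10, 11, 10, 1] sum 32, len 4
end 11: [10, 11, 10, 1, 6] sum 38, len 5
end 12: [11, 10, 1, 6, 9] sum 37, len 5
end 13: [11, 10, 1, 6, 9, 5] sum 42, len 6
end 14: [10, 1, 6, 9, 5, 9] sum 40, len 6
end 15: [6, 9, 5, 9, 5] sum 34, len 5
Shortest qualifying length: 4.

4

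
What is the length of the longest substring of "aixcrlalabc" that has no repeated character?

add a: [a] len 1
add i: [a, i] len 2
add x: [a, i, x] len 3
add c: [a, i, x, c] len 4
add r: [a, i, x, c, r] len 5
add l: [a, i, x, c, r, l] len 6
add a (repeat a, move left end past it): [i, x, c, r, l, a] len 6
add l (repeat l, move left end past it): [a, l] len 2
add a (repeat a, move left end past it): [l, a] len 2
add b: [l, a, b] len 3
add c: [l, a, b, c] len 4
Longest all-distinct length: 6.

6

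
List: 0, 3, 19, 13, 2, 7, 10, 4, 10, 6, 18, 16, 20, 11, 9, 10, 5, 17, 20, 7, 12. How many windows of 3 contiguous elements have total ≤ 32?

(0, 3, 19) → sum 22  ≤ 32 ✓
(3, 19, 13) → sum 35
(19, 13, 2) → sum 34
(13, 2, 7) → sum 22  ≤ 32 ✓
(2, 7, 10) → sum 19  ≤ 32 ✓
(7, 10, 4) → sum 21  ≤ 32 ✓
(10, 4, 10) → sum 24  ≤ 32 ✓
(4, 10, 6) → sum 20  ≤ 32 ✓
(10, 6, 18) → sum 34
(6, 18, 16) → sum 40
(18, 16, 20) → sum 54
(16, 20, 11) → sum 47
(20, 11, 9) → sum 40
(11, 9, 10) → sum 30  ≤ 32 ✓
(9, 10, 5) → sum 24  ≤ 32 ✓
(10, 5, 17) → sum 32  ≤ 32 ✓
(5, 17, 20) → sum 42
(17, 20, 7) → sum 44
(20, 7, 12) → sum 39
9 windows satisfy the condition.

9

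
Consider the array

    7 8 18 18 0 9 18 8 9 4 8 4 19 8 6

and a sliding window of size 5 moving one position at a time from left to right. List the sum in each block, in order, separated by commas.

Sliding a size-5 window across the 15 values:
[7, 8, 18, 18, 0] → sum 51
[8, 18, 18, 0, 9] → sum 53
[18, 18, 0, 9, 18] → sum 63
[18, 0, 9, 18, 8] → sum 53
[0, 9, 18, 8, 9] → sum 44
[9, 18, 8, 9, 4] → sum 48
[18, 8, 9, 4, 8] → sum 47
[8, 9, 4, 8, 4] → sum 33
[9, 4, 8, 4, 19] → sum 44
[4, 8, 4, 19, 8] → sum 43
[8, 4, 19, 8, 6] → sum 45

51, 53, 63, 53, 44, 48, 47, 33, 44, 43, 45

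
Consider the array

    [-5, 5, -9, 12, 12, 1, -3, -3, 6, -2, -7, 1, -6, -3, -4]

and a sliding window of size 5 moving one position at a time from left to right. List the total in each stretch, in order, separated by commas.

-5 5 -9 12 12 → sum 15
5 -9 12 12 1 → sum 21
-9 12 12 1 -3 → sum 13
12 12 1 -3 -3 → sum 19
12 1 -3 -3 6 → sum 13
1 -3 -3 6 -2 → sum -1
-3 -3 6 -2 -7 → sum -9
-3 6 -2 -7 1 → sum -5
6 -2 -7 1 -6 → sum -8
-2 -7 1 -6 -3 → sum -17
-7 1 -6 -3 -4 → sum -19

15, 21, 13, 19, 13, -1, -9, -5, -8, -17, -19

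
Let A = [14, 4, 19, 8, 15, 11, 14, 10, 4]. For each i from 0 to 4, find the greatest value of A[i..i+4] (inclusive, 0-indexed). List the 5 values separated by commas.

Sliding a size-5 window across the 9 values:
14 4 19 8 15 → max 19
4 19 8 15 11 → max 19
19 8 15 11 14 → max 19
8 15 11 14 10 → max 15
15 11 14 10 4 → max 15

19, 19, 19, 15, 15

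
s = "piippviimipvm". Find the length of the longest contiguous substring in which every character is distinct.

4

[p] len 1
[p, i] len 2
[i] len 1
[i, p] len 2
[p] len 1
[p, v] len 2
[p, v, i] len 3
[i] len 1
[i, m] len 2
[m, i] len 2
[m, i, p] len 3
[m, i, p, v] len 4
[i, p, v, m] len 4
Longest all-distinct length: 4.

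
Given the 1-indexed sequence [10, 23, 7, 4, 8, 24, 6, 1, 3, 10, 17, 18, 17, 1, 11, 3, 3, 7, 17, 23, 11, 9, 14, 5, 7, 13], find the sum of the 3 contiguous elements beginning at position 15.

Elements at indices 15..17: 11, 3, 3
sum(11, 3, 3) = 17

17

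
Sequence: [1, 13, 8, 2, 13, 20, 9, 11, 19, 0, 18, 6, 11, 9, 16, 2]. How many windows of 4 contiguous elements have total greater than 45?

[1, 13, 8, 2] → sum 24
[13, 8, 2, 13] → sum 36
[8, 2, 13, 20] → sum 43
[2, 13, 20, 9] → sum 44
[13, 20, 9, 11] → sum 53  > 45 ✓
[20, 9, 11, 19] → sum 59  > 45 ✓
[9, 11, 19, 0] → sum 39
[11, 19, 0, 18] → sum 48  > 45 ✓
[19, 0, 18, 6] → sum 43
[0, 18, 6, 11] → sum 35
[18, 6, 11, 9] → sum 44
[6, 11, 9, 16] → sum 42
[11, 9, 16, 2] → sum 38
3 windows satisfy the condition.

3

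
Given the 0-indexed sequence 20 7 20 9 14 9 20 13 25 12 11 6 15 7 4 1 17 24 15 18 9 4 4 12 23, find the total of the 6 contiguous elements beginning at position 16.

Elements at indices 16..21: 17, 24, 15, 18, 9, 4
sum(17, 24, 15, 18, 9, 4) = 87

87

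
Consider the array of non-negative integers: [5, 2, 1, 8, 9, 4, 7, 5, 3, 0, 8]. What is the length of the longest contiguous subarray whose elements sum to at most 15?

Extend to the right; shrink from the left whenever the sum exceeds 15:
[5] sum 5 len 1
[5, 2] sum 7 len 2
[5, 2, 1] sum 8 len 3
[2, 1, 8] sum 11 len 3
[9] sum 9 len 1
[9, 4] sum 13 len 2
[4, 7] sum 11 len 2
[7, 5] sum 12 len 2
[7, 5, 3] sum 15 len 3
[7, 5, 3, 0] sum 15 len 4
[3, 0, 8] sum 11 len 3
Longest length seen: 4.

4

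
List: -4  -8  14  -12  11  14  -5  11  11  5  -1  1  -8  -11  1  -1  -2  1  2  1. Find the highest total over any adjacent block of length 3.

-4 -8 14 → sum 2
-8 14 -12 → sum -6
14 -12 11 → sum 13
-12 11 14 → sum 13
11 14 -5 → sum 20
14 -5 11 → sum 20
-5 11 11 → sum 17
11 11 5 → sum 27
11 5 -1 → sum 15
5 -1 1 → sum 5
-1 1 -8 → sum -8
1 -8 -11 → sum -18
-8 -11 1 → sum -18
-11 1 -1 → sum -11
1 -1 -2 → sum -2
-1 -2 1 → sum -2
-2 1 2 → sum 1
1 2 1 → sum 4
Highest of these is 27.

27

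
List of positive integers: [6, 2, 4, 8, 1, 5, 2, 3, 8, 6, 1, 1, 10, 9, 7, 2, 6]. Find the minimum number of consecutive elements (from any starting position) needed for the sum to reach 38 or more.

add 6: running sum 6 < 38
add 2: running sum 8 < 38
add 4: running sum 12 < 38
add 8: running sum 20 < 38
add 1: running sum 21 < 38
add 5: running sum 26 < 38
add 2: running sum 28 < 38
add 3: running sum 31 < 38
add 8: shortest ending here [6, 2, 4, 8, 1, 5, 2, 3, 8] sum 39, len 9
add 6: shortest ending here [2, 4, 8, 1, 5, 2, 3, 8, 6] sum 39, len 9
add 1: shortest ending here [4, 8, 1, 5, 2, 3, 8, 6, 1] sum 38, len 9
add 1: shortest ending here [4, 8, 1, 5, 2, 3, 8, 6, 1, 1] sum 39, len 10
add 10: shortest ending here [8, 1, 5, 2, 3, 8, 6, 1, 1, 10] sum 45, len 10
add 9: shortest ending here [3, 8, 6, 1, 1, 10, 9] sum 38, len 7
add 7: shortest ending here [8, 6, 1, 1, 10, 9, 7] sum 42, len 7
add 2: shortest ending here [8, 6, 1, 1, 10, 9, 7, 2] sum 44, len 8
add 6: shortest ending here [6, 1, 1, 10, 9, 7, 2, 6] sum 42, len 8
Shortest qualifying length: 7.

7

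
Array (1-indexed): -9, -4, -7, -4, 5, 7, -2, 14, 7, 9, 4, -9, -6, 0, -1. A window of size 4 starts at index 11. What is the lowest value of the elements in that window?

Elements at indices 11..14: 4, -9, -6, 0
min(4, -9, -6, 0) = -9

-9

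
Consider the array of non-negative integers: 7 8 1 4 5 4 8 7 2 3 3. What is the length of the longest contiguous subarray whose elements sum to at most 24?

5

add 7: [7] sum 7, len 1
add 8: [7, 8] sum 15, len 2
add 1: [7, 8, 1] sum 16, len 3
add 4: [7, 8, 1, 4] sum 20, len 4
add 5: [8, 1, 4, 5] sum 18, len 4
add 4: [8, 1, 4, 5, 4] sum 22, len 5
add 8: [1, 4, 5, 4, 8] sum 22, len 5
add 7: [5, 4, 8, 7] sum 24, len 4
add 2: [4, 8, 7, 2] sum 21, len 4
add 3: [4, 8, 7, 2, 3] sum 24, len 5
add 3: [8, 7, 2, 3, 3] sum 23, len 5
Longest length seen: 5.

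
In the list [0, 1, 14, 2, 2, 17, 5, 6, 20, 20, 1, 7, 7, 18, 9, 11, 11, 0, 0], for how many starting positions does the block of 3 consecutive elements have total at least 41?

[0, 1, 14] → sum 15
[1, 14, 2] → sum 17
[14, 2, 2] → sum 18
[2, 2, 17] → sum 21
[2, 17, 5] → sum 24
[17, 5, 6] → sum 28
[5, 6, 20] → sum 31
[6, 20, 20] → sum 46  ≥ 41 ✓
[20, 20, 1] → sum 41  ≥ 41 ✓
[20, 1, 7] → sum 28
[1, 7, 7] → sum 15
[7, 7, 18] → sum 32
[7, 18, 9] → sum 34
[18, 9, 11] → sum 38
[9, 11, 11] → sum 31
[11, 11, 0] → sum 22
[11, 0, 0] → sum 11
2 windows satisfy the condition.

2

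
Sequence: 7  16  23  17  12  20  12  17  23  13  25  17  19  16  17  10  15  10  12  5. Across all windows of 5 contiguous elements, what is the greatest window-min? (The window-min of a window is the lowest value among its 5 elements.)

(7, 16, 23, 17, 12) → min 7
(16, 23, 17, 12, 20) → min 12
(23, 17, 12, 20, 12) → min 12
(17, 12, 20, 12, 17) → min 12
(12, 20, 12, 17, 23) → min 12
(20, 12, 17, 23, 13) → min 12
(12, 17, 23, 13, 25) → min 12
(17, 23, 13, 25, 17) → min 13
(23, 13, 25, 17, 19) → min 13
(13, 25, 17, 19, 16) → min 13
(25, 17, 19, 16, 17) → min 16
(17, 19, 16, 17, 10) → min 10
(19, 16, 17, 10, 15) → min 10
(16, 17, 10, 15, 10) → min 10
(17, 10, 15, 10, 12) → min 10
(10, 15, 10, 12, 5) → min 5
Greatest of these is 16.

16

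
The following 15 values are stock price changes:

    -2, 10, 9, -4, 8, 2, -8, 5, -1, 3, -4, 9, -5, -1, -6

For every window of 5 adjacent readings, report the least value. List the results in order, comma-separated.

-4, -4, -8, -8, -8, -8, -8, -4, -5, -5, -6

-2 10 9 -4 8 → min -4
10 9 -4 8 2 → min -4
9 -4 8 2 -8 → min -8
-4 8 2 -8 5 → min -8
8 2 -8 5 -1 → min -8
2 -8 5 -1 3 → min -8
-8 5 -1 3 -4 → min -8
5 -1 3 -4 9 → min -4
-1 3 -4 9 -5 → min -5
3 -4 9 -5 -1 → min -5
-4 9 -5 -1 -6 → min -6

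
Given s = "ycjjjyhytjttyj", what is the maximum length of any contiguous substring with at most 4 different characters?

add y: window [y] (1 distinct), len 1
add c: window [y, c] (2 distinct), len 2
add j: window [y, c, j] (3 distinct), len 3
add j: window [y, c, j, j] (3 distinct), len 4
add j: window [y, c, j, j, j] (3 distinct), len 5
add y: window [y, c, j, j, j, y] (3 distinct), len 6
add h: window [y, c, j, j, j, y, h] (4 distinct), len 7
add y: window [y, c, j, j, j, y, h, y] (4 distinct), len 8
add t: window [j, j, j, y, h, y, t] (4 distinct), len 7
add j: window [j, j, j, y, h, y, t, j] (4 distinct), len 8
add t: window [j, j, j, y, h, y, t, j, t] (4 distinct), len 9
add t: window [j, j, j, y, h, y, t, j, t, t] (4 distinct), len 10
add y: window [j, j, j, y, h, y, t, j, t, t, y] (4 distinct), len 11
add j: window [j, j, j, y, h, y, t, j, t, t, y, j] (4 distinct), len 12
Longest length with ≤4 distinct: 12.

12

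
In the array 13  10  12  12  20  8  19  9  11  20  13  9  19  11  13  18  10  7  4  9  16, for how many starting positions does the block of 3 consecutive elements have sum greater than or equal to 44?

3

[13, 10, 12] → sum 35
[10, 12, 12] → sum 34
[12, 12, 20] → sum 44  ≥ 44 ✓
[12, 20, 8] → sum 40
[20, 8, 19] → sum 47  ≥ 44 ✓
[8, 19, 9] → sum 36
[19, 9, 11] → sum 39
[9, 11, 20] → sum 40
[11, 20, 13] → sum 44  ≥ 44 ✓
[20, 13, 9] → sum 42
[13, 9, 19] → sum 41
[9, 19, 11] → sum 39
[19, 11, 13] → sum 43
[11, 13, 18] → sum 42
[13, 18, 10] → sum 41
[18, 10, 7] → sum 35
[10, 7, 4] → sum 21
[7, 4, 9] → sum 20
[4, 9, 16] → sum 29
3 windows satisfy the condition.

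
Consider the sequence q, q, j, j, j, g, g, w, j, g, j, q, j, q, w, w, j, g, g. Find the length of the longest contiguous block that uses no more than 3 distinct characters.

9

[q] 1 distinct, len 1
[q, q] 1 distinct, len 2
[q, q, j] 2 distinct, len 3
[q, q, j, j] 2 distinct, len 4
[q, q, j, j, j] 2 distinct, len 5
[q, q, j, j, j, g] 3 distinct, len 6
[q, q, j, j, j, g, g] 3 distinct, len 7
[j, j, j, g, g, w] 3 distinct, len 6
[j, j, j, g, g, w, j] 3 distinct, len 7
[j, j, j, g, g, w, j, g] 3 distinct, len 8
[j, j, j, g, g, w, j, g, j] 3 distinct, len 9
[j, g, j, q] 3 distinct, len 4
[j, g, j, q, j] 3 distinct, len 5
[j, g, j, q, j, q] 3 distinct, len 6
[j, q, j, q, w] 3 distinct, len 5
[j, q, j, q, w, w] 3 distinct, len 6
[j, q, j, q, w, w, j] 3 distinct, len 7
[w, w, j, g] 3 distinct, len 4
[w, w, j, g, g] 3 distinct, len 5
Longest length with ≤3 distinct: 9.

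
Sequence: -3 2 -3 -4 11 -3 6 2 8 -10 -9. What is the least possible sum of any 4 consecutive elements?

-9

Each size-4 window and its sum:
[-3, 2, -3, -4] → sum -8
[2, -3, -4, 11] → sum 6
[-3, -4, 11, -3] → sum 1
[-4, 11, -3, 6] → sum 10
[11, -3, 6, 2] → sum 16
[-3, 6, 2, 8] → sum 13
[6, 2, 8, -10] → sum 6
[2, 8, -10, -9] → sum -9
Least of these is -9.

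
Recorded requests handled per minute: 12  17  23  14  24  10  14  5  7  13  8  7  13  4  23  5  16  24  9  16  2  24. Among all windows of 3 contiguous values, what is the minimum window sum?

Each size-3 window and its sum:
12 17 23 → sum 52
17 23 14 → sum 54
23 14 24 → sum 61
14 24 10 → sum 48
24 10 14 → sum 48
10 14 5 → sum 29
14 5 7 → sum 26
5 7 13 → sum 25
7 13 8 → sum 28
13 8 7 → sum 28
8 7 13 → sum 28
7 13 4 → sum 24
13 4 23 → sum 40
4 23 5 → sum 32
23 5 16 → sum 44
5 16 24 → sum 45
16 24 9 → sum 49
24 9 16 → sum 49
9 16 2 → sum 27
16 2 24 → sum 42
Minimum of these is 24.

24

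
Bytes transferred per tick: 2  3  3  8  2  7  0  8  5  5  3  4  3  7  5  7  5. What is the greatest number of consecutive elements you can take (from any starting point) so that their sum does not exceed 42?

→ 2: sum 2, len 1
→ 3: sum 5, len 2
→ 3: sum 8, len 3
→ 8: sum 16, len 4
→ 2: sum 18, len 5
→ 7: sum 25, len 6
→ 0: sum 25, len 7
→ 8: sum 33, len 8
→ 5: sum 38, len 9
→ 5 (dropped 2): sum 41, len 9
→ 3 (dropped 3): sum 41, len 9
→ 4 (dropped 3): sum 42, len 9
→ 3 (dropped 8): sum 37, len 9
→ 7 (dropped 2): sum 42, len 9
→ 5 (dropped 7): sum 40, len 9
→ 7 (dropped 0, 8): sum 39, len 8
→ 5 (dropped 5): sum 39, len 8
Longest length seen: 9.

9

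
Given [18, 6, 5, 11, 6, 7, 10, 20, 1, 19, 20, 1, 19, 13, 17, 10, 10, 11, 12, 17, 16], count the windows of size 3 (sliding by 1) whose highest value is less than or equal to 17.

18 6 5 → max 18
6 5 11 → max 11  ≤ 17 ✓
5 11 6 → max 11  ≤ 17 ✓
11 6 7 → max 11  ≤ 17 ✓
6 7 10 → max 10  ≤ 17 ✓
7 10 20 → max 20
10 20 1 → max 20
20 1 19 → max 20
1 19 20 → max 20
19 20 1 → max 20
20 1 19 → max 20
1 19 13 → max 19
19 13 17 → max 19
13 17 10 → max 17  ≤ 17 ✓
17 10 10 → max 17  ≤ 17 ✓
10 10 11 → max 11  ≤ 17 ✓
10 11 12 → max 12  ≤ 17 ✓
11 12 17 → max 17  ≤ 17 ✓
12 17 16 → max 17  ≤ 17 ✓
10 windows satisfy the condition.

10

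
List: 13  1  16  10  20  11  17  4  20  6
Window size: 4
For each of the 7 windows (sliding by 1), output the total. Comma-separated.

Sliding a size-4 window across the 10 values:
(13, 1, 16, 10) → sum 40
(1, 16, 10, 20) → sum 47
(16, 10, 20, 11) → sum 57
(10, 20, 11, 17) → sum 58
(20, 11, 17, 4) → sum 52
(11, 17, 4, 20) → sum 52
(17, 4, 20, 6) → sum 47

40, 47, 57, 58, 52, 52, 47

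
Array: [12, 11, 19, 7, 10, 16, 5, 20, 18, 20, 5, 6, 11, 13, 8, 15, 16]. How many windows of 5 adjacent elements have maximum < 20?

6

[12, 11, 19, 7, 10] → max 19  < 20 ✓
[11, 19, 7, 10, 16] → max 19  < 20 ✓
[19, 7, 10, 16, 5] → max 19  < 20 ✓
[7, 10, 16, 5, 20] → max 20
[10, 16, 5, 20, 18] → max 20
[16, 5, 20, 18, 20] → max 20
[5, 20, 18, 20, 5] → max 20
[20, 18, 20, 5, 6] → max 20
[18, 20, 5, 6, 11] → max 20
[20, 5, 6, 11, 13] → max 20
[5, 6, 11, 13, 8] → max 13  < 20 ✓
[6, 11, 13, 8, 15] → max 15  < 20 ✓
[11, 13, 8, 15, 16] → max 16  < 20 ✓
6 windows satisfy the condition.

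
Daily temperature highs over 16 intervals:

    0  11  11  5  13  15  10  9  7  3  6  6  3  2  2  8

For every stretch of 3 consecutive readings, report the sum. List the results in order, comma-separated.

22, 27, 29, 33, 38, 34, 26, 19, 16, 15, 15, 11, 7, 12

Sliding a size-3 window across the 16 values:
0 11 11 → sum 22
11 11 5 → sum 27
11 5 13 → sum 29
5 13 15 → sum 33
13 15 10 → sum 38
15 10 9 → sum 34
10 9 7 → sum 26
9 7 3 → sum 19
7 3 6 → sum 16
3 6 6 → sum 15
6 6 3 → sum 15
6 3 2 → sum 11
3 2 2 → sum 7
2 2 8 → sum 12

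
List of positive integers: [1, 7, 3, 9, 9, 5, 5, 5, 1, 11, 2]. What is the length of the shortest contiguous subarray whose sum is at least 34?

6

Extend right; whenever the sum reaches 34, record the length and shrink from the left:
add 1: running sum 1 < 34
add 7: running sum 8 < 34
add 3: running sum 11 < 34
add 9: running sum 20 < 34
add 9: running sum 29 < 34
add 5: shortest ending here [1, 7, 3, 9, 9, 5] sum 34, len 6
add 5: shortest ending here [7, 3, 9, 9, 5, 5] sum 38, len 6
add 5: shortest ending here [3, 9, 9, 5, 5, 5] sum 36, len 6
add 1: shortest ending here [9, 9, 5, 5, 5, 1] sum 34, len 6
add 11: shortest ending here [9, 5, 5, 5, 1, 11] sum 36, len 6
add 2: shortest ending here [9, 5, 5, 5, 1, 11, 2] sum 38, len 7
Shortest qualifying length: 6.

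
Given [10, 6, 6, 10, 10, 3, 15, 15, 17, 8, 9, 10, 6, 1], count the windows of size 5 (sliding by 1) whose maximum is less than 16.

5

[10, 6, 6, 10, 10] → max 10  < 16 ✓
[6, 6, 10, 10, 3] → max 10  < 16 ✓
[6, 10, 10, 3, 15] → max 15  < 16 ✓
[10, 10, 3, 15, 15] → max 15  < 16 ✓
[10, 3, 15, 15, 17] → max 17
[3, 15, 15, 17, 8] → max 17
[15, 15, 17, 8, 9] → max 17
[15, 17, 8, 9, 10] → max 17
[17, 8, 9, 10, 6] → max 17
[8, 9, 10, 6, 1] → max 10  < 16 ✓
5 windows satisfy the condition.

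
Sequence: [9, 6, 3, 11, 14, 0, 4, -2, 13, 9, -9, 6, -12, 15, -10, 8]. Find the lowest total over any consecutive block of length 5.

-10

Each size-5 window and its sum:
9 6 3 11 14 → sum 43
6 3 11 14 0 → sum 34
3 11 14 0 4 → sum 32
11 14 0 4 -2 → sum 27
14 0 4 -2 13 → sum 29
0 4 -2 13 9 → sum 24
4 -2 13 9 -9 → sum 15
-2 13 9 -9 6 → sum 17
13 9 -9 6 -12 → sum 7
9 -9 6 -12 15 → sum 9
-9 6 -12 15 -10 → sum -10
6 -12 15 -10 8 → sum 7
Lowest of these is -10.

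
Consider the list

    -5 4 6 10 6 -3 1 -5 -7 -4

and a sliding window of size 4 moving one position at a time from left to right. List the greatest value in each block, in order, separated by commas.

-5 4 6 10 → max 10
4 6 10 6 → max 10
6 10 6 -3 → max 10
10 6 -3 1 → max 10
6 -3 1 -5 → max 6
-3 1 -5 -7 → max 1
1 -5 -7 -4 → max 1

10, 10, 10, 10, 6, 1, 1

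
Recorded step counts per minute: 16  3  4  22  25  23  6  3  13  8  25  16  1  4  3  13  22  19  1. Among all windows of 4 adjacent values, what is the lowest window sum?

21

16 3 4 22 → sum 45
3 4 22 25 → sum 54
4 22 25 23 → sum 74
22 25 23 6 → sum 76
25 23 6 3 → sum 57
23 6 3 13 → sum 45
6 3 13 8 → sum 30
3 13 8 25 → sum 49
13 8 25 16 → sum 62
8 25 16 1 → sum 50
25 16 1 4 → sum 46
16 1 4 3 → sum 24
1 4 3 13 → sum 21
4 3 13 22 → sum 42
3 13 22 19 → sum 57
13 22 19 1 → sum 55
Lowest of these is 21.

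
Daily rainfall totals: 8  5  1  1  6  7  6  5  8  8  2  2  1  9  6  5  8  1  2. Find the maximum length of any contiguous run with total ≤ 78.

add 8: [8] sum 8, len 1
add 5: [8, 5] sum 13, len 2
add 1: [8, 5, 1] sum 14, len 3
add 1: [8, 5, 1, 1] sum 15, len 4
add 6: [8, 5, 1, 1, 6] sum 21, len 5
add 7: [8, 5, 1, 1, 6, 7] sum 28, len 6
add 6: [8, 5, 1, 1, 6, 7, 6] sum 34, len 7
add 5: [8, 5, 1, 1, 6, 7, 6, 5] sum 39, len 8
add 8: [8, 5, 1, 1, 6, 7, 6, 5, 8] sum 47, len 9
add 8: [8, 5, 1, 1, 6, 7, 6, 5, 8, 8] sum 55, len 10
add 2: [8, 5, 1, 1, 6, 7, 6, 5, 8, 8, 2] sum 57, len 11
add 2: [8, 5, 1, 1, 6, 7, 6, 5, 8, 8, 2, 2] sum 59, len 12
add 1: [8, 5, 1, 1, 6, 7, 6, 5, 8, 8, 2, 2, 1] sum 60, len 13
add 9: [8, 5, 1, 1, 6, 7, 6, 5, 8, 8, 2, 2, 1, 9] sum 69, len 14
add 6: [8, 5, 1, 1, 6, 7, 6, 5, 8, 8, 2, 2, 1, 9, 6] sum 75, len 15
add 5: [5, 1, 1, 6, 7, 6, 5, 8, 8, 2, 2, 1, 9, 6, 5] sum 72, len 15
add 8: [1, 1, 6, 7, 6, 5, 8, 8, 2, 2, 1, 9, 6, 5, 8] sum 75, len 15
add 1: [1, 1, 6, 7, 6, 5, 8, 8, 2, 2, 1, 9, 6, 5, 8, 1] sum 76, len 16
add 2: [1, 1, 6, 7, 6, 5, 8, 8, 2, 2, 1, 9, 6, 5, 8, 1, 2] sum 78, len 17
Longest length seen: 17.

17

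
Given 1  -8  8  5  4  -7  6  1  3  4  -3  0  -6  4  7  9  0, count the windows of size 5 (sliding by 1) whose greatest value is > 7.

[1, -8, 8, 5, 4] → max 8  > 7 ✓
[-8, 8, 5, 4, -7] → max 8  > 7 ✓
[8, 5, 4, -7, 6] → max 8  > 7 ✓
[5, 4, -7, 6, 1] → max 6
[4, -7, 6, 1, 3] → max 6
[-7, 6, 1, 3, 4] → max 6
[6, 1, 3, 4, -3] → max 6
[1, 3, 4, -3, 0] → max 4
[3, 4, -3, 0, -6] → max 4
[4, -3, 0, -6, 4] → max 4
[-3, 0, -6, 4, 7] → max 7
[0, -6, 4, 7, 9] → max 9  > 7 ✓
[-6, 4, 7, 9, 0] → max 9  > 7 ✓
5 windows satisfy the condition.

5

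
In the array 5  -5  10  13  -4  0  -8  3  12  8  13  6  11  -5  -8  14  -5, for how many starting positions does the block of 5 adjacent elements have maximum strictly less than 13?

(5, -5, 10, 13, -4) → max 13
(-5, 10, 13, -4, 0) → max 13
(10, 13, -4, 0, -8) → max 13
(13, -4, 0, -8, 3) → max 13
(-4, 0, -8, 3, 12) → max 12  < 13 ✓
(0, -8, 3, 12, 8) → max 12  < 13 ✓
(-8, 3, 12, 8, 13) → max 13
(3, 12, 8, 13, 6) → max 13
(12, 8, 13, 6, 11) → max 13
(8, 13, 6, 11, -5) → max 13
(13, 6, 11, -5, -8) → max 13
(6, 11, -5, -8, 14) → max 14
(11, -5, -8, 14, -5) → max 14
2 windows satisfy the condition.

2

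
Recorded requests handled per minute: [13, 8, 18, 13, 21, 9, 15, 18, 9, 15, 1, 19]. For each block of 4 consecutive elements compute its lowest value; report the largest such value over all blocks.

[13, 8, 18, 13] → min 8
[8, 18, 13, 21] → min 8
[18, 13, 21, 9] → min 9
[13, 21, 9, 15] → min 9
[21, 9, 15, 18] → min 9
[9, 15, 18, 9] → min 9
[15, 18, 9, 15] → min 9
[18, 9, 15, 1] → min 1
[9, 15, 1, 19] → min 1
Largest of these is 9.

9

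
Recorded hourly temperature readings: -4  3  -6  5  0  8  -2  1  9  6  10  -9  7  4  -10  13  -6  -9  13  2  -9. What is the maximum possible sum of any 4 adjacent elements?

26

[-4, 3, -6, 5] → sum -2
[3, -6, 5, 0] → sum 2
[-6, 5, 0, 8] → sum 7
[5, 0, 8, -2] → sum 11
[0, 8, -2, 1] → sum 7
[8, -2, 1, 9] → sum 16
[-2, 1, 9, 6] → sum 14
[1, 9, 6, 10] → sum 26
[9, 6, 10, -9] → sum 16
[6, 10, -9, 7] → sum 14
[10, -9, 7, 4] → sum 12
[-9, 7, 4, -10] → sum -8
[7, 4, -10, 13] → sum 14
[4, -10, 13, -6] → sum 1
[-10, 13, -6, -9] → sum -12
[13, -6, -9, 13] → sum 11
[-6, -9, 13, 2] → sum 0
[-9, 13, 2, -9] → sum -3
Maximum of these is 26.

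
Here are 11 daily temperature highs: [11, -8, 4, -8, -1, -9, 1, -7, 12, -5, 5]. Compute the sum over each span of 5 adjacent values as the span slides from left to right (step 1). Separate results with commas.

11 -8 4 -8 -1 → sum -2
-8 4 -8 -1 -9 → sum -22
4 -8 -1 -9 1 → sum -13
-8 -1 -9 1 -7 → sum -24
-1 -9 1 -7 12 → sum -4
-9 1 -7 12 -5 → sum -8
1 -7 12 -5 5 → sum 6

-2, -22, -13, -24, -4, -8, 6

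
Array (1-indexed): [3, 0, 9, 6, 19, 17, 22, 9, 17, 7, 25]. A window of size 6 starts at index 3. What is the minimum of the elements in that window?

6

Elements at indices 3..8: 9, 6, 19, 17, 22, 9
min(9, 6, 19, 17, 22, 9) = 6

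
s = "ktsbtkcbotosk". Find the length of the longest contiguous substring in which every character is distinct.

5

add k: [k] len 1
add t: [k, t] len 2
add s: [k, t, s] len 3
add b: [k, t, s, b] len 4
add t (repeat t, move left end past it): [s, b, t] len 3
add k: [s, b, t, k] len 4
add c: [s, b, t, k, c] len 5
add b (repeat b, move left end past it): [t, k, c, b] len 4
add o: [t, k, c, b, o] len 5
add t (repeat t, move left end past it): [k, c, b, o, t] len 5
add o (repeat o, move left end past it): [t, o] len 2
add s: [t, o, s] len 3
add k: [t, o, s, k] len 4
Longest all-distinct length: 5.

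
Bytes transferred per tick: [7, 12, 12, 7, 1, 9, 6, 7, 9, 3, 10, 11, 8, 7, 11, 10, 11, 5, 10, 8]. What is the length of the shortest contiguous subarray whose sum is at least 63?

add 7: running sum 7 < 63
add 12: running sum 19 < 63
add 12: running sum 31 < 63
add 7: running sum 38 < 63
add 1: running sum 39 < 63
add 9: running sum 48 < 63
add 6: running sum 54 < 63
add 7: running sum 61 < 63
end 8: [12, 12, 7, 1, 9, 6, 7, 9] sum 63, len 8
end 9: [12, 12, 7, 1, 9, 6, 7, 9, 3] sum 66, len 9
end 10: [12, 7, 1, 9, 6, 7, 9, 3, 10] sum 64, len 9
end 11: [7, 1, 9, 6, 7, 9, 3, 10, 11] sum 63, len 9
end 12: [9, 6, 7, 9, 3, 10, 11, 8] sum 63, len 8
end 13: [9, 6, 7, 9, 3, 10, 11, 8, 7] sum 70, len 9
end 14: [7, 9, 3, 10, 11, 8, 7, 11] sum 66, len 8
end 15: [9, 3, 10, 11, 8, 7, 11, 10] sum 69, len 8
end 16: [10, 11, 8, 7, 11, 10, 11] sum 68, len 7
end 17: [11, 8, 7, 11, 10, 11, 5] sum 63, len 7
end 18: [11, 8, 7, 11, 10, 11, 5, 10] sum 73, len 8
end 19: [8, 7, 11, 10, 11, 5, 10, 8] sum 70, len 8
Shortest qualifying length: 7.

7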